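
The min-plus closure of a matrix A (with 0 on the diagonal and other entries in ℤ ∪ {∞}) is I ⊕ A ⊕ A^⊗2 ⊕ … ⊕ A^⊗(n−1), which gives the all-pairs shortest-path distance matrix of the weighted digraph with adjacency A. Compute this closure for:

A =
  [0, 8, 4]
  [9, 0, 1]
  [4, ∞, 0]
Closure =
  [0, 8, 4]
  [5, 0, 1]
  [4, 12, 0]

This is the Floyd-Warshall all-pairs shortest-path computation. For each intermediate vertex k = 0, 1, …, 2, update dist[i][j] ← min(dist[i][j], dist[i][k] + dist[k][j]). The final matrix gives, for each (i, j), the minimum total weight of any directed path from i to j (possibly empty when i = j).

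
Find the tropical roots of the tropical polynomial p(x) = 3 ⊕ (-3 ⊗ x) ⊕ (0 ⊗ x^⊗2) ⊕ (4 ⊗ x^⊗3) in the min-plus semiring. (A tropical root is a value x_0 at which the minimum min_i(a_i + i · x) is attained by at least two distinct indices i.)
Roots: {-4, -3, 6}

Each tropical root is a break point of the lower envelope of the lines y = a_i + i · x (there are 4 lines, with slopes 0, 1, ..., 3). Only the lines that attain the minimum somewhere contribute to roots; other lines are dominated. Here the surviving (envelope) indices are i = 3, i = 2, i = 1, i = 0.
Intersections between consecutive envelope lines give the roots: for adjacent envelope indices i < j the intersection is x = (a_i − a_j) / (j − i). Reading off the sorted break points: {-4, -3, 6}.
Verification: at each break x_0, at least two indices attain the minimum of min_i(a_i + i · x_0).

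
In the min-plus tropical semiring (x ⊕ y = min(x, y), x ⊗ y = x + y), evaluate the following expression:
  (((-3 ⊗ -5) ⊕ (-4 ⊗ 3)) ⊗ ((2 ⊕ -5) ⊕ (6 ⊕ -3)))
(((-3 ⊗ -5) ⊕ (-4 ⊗ 3)) ⊗ ((2 ⊕ -5) ⊕ (6 ⊕ -3))) = -13

Expand innermost to outermost. Recall ⊕ takes the minimum of its arguments and ⊗ takes their sum. Working out the expression (((-3 ⊗ -5) ⊕ (-4 ⊗ 3)) ⊗ ((2 ⊕ -5) ⊕ (6 ⊕ -3))) gives -13.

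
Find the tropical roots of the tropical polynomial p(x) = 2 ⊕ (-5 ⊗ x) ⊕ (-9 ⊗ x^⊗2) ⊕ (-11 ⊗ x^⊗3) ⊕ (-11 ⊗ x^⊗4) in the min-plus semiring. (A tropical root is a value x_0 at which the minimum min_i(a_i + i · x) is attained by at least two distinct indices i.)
Roots: {0, 2, 4, 7}

Each tropical root is a break point of the lower envelope of the lines y = a_i + i · x (there are 5 lines, with slopes 0, 1, ..., 4). Only the lines that attain the minimum somewhere contribute to roots; other lines are dominated. Here the surviving (envelope) indices are i = 4, i = 3, i = 2, i = 1, i = 0.
Intersections between consecutive envelope lines give the roots: for adjacent envelope indices i < j the intersection is x = (a_i − a_j) / (j − i). Reading off the sorted break points: {0, 2, 4, 7}.
Verification: at each break x_0, at least two indices attain the minimum of min_i(a_i + i · x_0).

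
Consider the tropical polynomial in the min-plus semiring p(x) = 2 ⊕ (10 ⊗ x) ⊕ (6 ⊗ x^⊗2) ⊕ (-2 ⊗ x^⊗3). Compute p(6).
p(6) = 2

A tropical monomial a ⊗ x^⊗i evaluates to a + i · x. Evaluating each term at x = 6:
  Term 0 contributes 2 + 0 · 6 = 2
  Term 1 contributes 10 + 1 · 6 = 16
  Term 2 contributes 6 + 2 · 6 = 18
  Term 3 contributes -2 + 3 · 6 = 16
p(6) = ⊕ of these = min[2, 16, 18, 16] = 2.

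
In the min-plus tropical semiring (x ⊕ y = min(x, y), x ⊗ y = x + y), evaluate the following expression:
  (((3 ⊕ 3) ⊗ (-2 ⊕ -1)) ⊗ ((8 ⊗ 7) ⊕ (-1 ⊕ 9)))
(((3 ⊕ 3) ⊗ (-2 ⊕ -1)) ⊗ ((8 ⊗ 7) ⊕ (-1 ⊕ 9))) = 0

Expand innermost to outermost. Recall ⊕ takes the minimum of its arguments and ⊗ takes their sum. Working out the expression (((3 ⊕ 3) ⊗ (-2 ⊕ -1)) ⊗ ((8 ⊗ 7) ⊕ (-1 ⊕ 9))) gives 0.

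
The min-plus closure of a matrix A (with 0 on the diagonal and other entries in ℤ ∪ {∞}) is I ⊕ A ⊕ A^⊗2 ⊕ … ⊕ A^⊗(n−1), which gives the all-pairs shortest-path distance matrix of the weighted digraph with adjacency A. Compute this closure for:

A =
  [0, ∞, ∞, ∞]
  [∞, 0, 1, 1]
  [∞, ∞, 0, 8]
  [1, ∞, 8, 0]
Closure =
  [0, ∞, ∞, ∞]
  [2, 0, 1, 1]
  [9, ∞, 0, 8]
  [1, ∞, 8, 0]

This is the Floyd-Warshall all-pairs shortest-path computation. For each intermediate vertex k = 0, 1, …, 3, update dist[i][j] ← min(dist[i][j], dist[i][k] + dist[k][j]). The final matrix gives, for each (i, j), the minimum total weight of any directed path from i to j (possibly empty when i = j).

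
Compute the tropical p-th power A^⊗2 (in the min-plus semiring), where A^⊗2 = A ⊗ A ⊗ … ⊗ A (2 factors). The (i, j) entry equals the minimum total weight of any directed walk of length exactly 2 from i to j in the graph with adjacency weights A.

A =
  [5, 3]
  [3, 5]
A^⊗2 =
  [6, 8]
  [8, 6]

Each entry (A^⊗2)_ij equals the minimum over all length-2 walks i = v_0 → v_1 → … → v_2 = j of Σ_t A[v_t][v_{t+1}]. For example, for (i, j) = (0, 1) we minimise over 2 possible intermediate vertex sequences; the minimum is 8, attained along the walk 0 → 0 → 1.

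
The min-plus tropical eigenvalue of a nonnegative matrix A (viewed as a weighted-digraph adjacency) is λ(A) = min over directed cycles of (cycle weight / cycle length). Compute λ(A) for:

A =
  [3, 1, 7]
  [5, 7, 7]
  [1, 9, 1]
λ(A) = 1

Enumerate directed cycles and compute their means (weight / length). Sample:
  cycle 0 → 0: weight = 3, length = 1, mean = 3/1 ≈ 3.000
  cycle 1 → 1: weight = 7, length = 1, mean = 7/1 ≈ 7.000
  cycle 2 → 2: weight = 1, length = 1, mean = 1/1 ≈ 1.000
  cycle 0 → 1 → 0: weight = 6, length = 2, mean = 6/2 ≈ 3.000
  cycle 0 → 2 → 0: weight = 8, length = 2, mean = 8/2 ≈ 4.000
  cycle 1 → 0 → 1: weight = 6, length = 2, mean = 6/2 ≈ 3.000
Minimum mean = 1.000, attained e.g. along the cycle 2 → 2 with weight 1 and length 1. So λ(A) = 1/1 = 1.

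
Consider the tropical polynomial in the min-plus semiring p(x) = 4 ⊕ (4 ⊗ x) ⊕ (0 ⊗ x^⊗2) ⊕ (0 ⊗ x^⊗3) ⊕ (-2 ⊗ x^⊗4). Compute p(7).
p(7) = 4

A tropical monomial a ⊗ x^⊗i evaluates to a + i · x. Evaluating each term at x = 7:
  Term 0 contributes 4 + 0 · 7 = 4
  Term 1 contributes 4 + 1 · 7 = 11
  Term 2 contributes 0 + 2 · 7 = 14
  Term 3 contributes 0 + 3 · 7 = 21
  Term 4 contributes -2 + 4 · 7 = 26
p(7) = ⊕ of these = min[4, 11, 14, 21, 26] = 4.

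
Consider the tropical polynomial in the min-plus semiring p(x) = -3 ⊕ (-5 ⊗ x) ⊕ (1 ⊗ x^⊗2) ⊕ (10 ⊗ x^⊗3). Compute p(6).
p(6) = -3

A tropical monomial a ⊗ x^⊗i evaluates to a + i · x. Evaluating each term at x = 6:
  Term 0 contributes -3 + 0 · 6 = -3
  Term 1 contributes -5 + 1 · 6 = 1
  Term 2 contributes 1 + 2 · 6 = 13
  Term 3 contributes 10 + 3 · 6 = 28
p(6) = ⊕ of these = min[-3, 1, 13, 28] = -3.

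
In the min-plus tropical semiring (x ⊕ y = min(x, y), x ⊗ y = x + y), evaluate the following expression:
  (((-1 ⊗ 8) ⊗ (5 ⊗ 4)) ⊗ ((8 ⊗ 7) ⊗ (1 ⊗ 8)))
(((-1 ⊗ 8) ⊗ (5 ⊗ 4)) ⊗ ((8 ⊗ 7) ⊗ (1 ⊗ 8))) = 40

Expand innermost to outermost. Recall ⊕ takes the minimum of its arguments and ⊗ takes their sum. Working out the expression (((-1 ⊗ 8) ⊗ (5 ⊗ 4)) ⊗ ((8 ⊗ 7) ⊗ (1 ⊗ 8))) gives 40.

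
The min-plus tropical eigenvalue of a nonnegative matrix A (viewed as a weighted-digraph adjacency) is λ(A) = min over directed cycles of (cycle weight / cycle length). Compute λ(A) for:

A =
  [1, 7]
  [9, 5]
λ(A) = 1

Enumerate directed cycles and compute their means (weight / length). Sample:
  cycle 0 → 0: weight = 1, length = 1, mean = 1/1 ≈ 1.000
  cycle 1 → 1: weight = 5, length = 1, mean = 5/1 ≈ 5.000
  cycle 0 → 1 → 0: weight = 16, length = 2, mean = 16/2 ≈ 8.000
  cycle 1 → 0 → 1: weight = 16, length = 2, mean = 16/2 ≈ 8.000
Minimum mean = 1.000, attained e.g. along the cycle 0 → 0 with weight 1 and length 1. So λ(A) = 1/1 = 1.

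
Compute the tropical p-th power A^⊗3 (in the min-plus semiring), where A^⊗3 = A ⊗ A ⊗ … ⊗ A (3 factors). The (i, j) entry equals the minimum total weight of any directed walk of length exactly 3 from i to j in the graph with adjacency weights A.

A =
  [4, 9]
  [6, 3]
A^⊗3 =
  [12, 15]
  [12, 9]

Each entry (A^⊗3)_ij equals the minimum over all length-3 walks i = v_0 → v_1 → … → v_3 = j of Σ_t A[v_t][v_{t+1}]. For example, for (i, j) = (0, 1) we minimise over 4 possible intermediate vertex sequences; the minimum is 15, attained along the walk 0 → 1 → 1 → 1.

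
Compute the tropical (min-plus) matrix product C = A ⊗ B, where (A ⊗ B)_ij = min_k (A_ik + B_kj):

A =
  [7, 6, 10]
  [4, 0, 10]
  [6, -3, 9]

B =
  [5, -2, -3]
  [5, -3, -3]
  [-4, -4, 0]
A ⊗ B =
  [6, 3, 3]
  [5, -3, -3]
  [2, -6, -6]

Apply the min-plus product entry-by-entry:
  C[0][0] = min over k of (A[0][0] + B[0][0] = 7 + 5 = 12, A[0][1] + B[1][0] = 6 + 5 = 11, A[0][2] + B[2][0] = 10 + -4 = 6) = 6 (attained at k = 2)
  C[0][1] = min over k of (A[0][0] + B[0][1] = 7 + -2 = 5, A[0][1] + B[1][1] = 6 + -3 = 3, A[0][2] + B[2][1] = 10 + -4 = 6) = 3 (attained at k = 1)
  C[0][2] = min over k of (A[0][0] + B[0][2] = 7 + -3 = 4, A[0][1] + B[1][2] = 6 + -3 = 3, A[0][2] + B[2][2] = 10 + 0 = 10) = 3 (attained at k = 1)
  C[1][0] = min over k of (A[1][0] + B[0][0] = 4 + 5 = 9, A[1][1] + B[1][0] = 0 + 5 = 5, A[1][2] + B[2][0] = 10 + -4 = 6) = 5 (attained at k = 1)
  C[1][1] = min over k of (A[1][0] + B[0][1] = 4 + -2 = 2, A[1][1] + B[1][1] = 0 + -3 = -3, A[1][2] + B[2][1] = 10 + -4 = 6) = -3 (attained at k = 1)
  C[1][2] = min over k of (A[1][0] + B[0][2] = 4 + -3 = 1, A[1][1] + B[1][2] = 0 + -3 = -3, A[1][2] + B[2][2] = 10 + 0 = 10) = -3 (attained at k = 1)
  C[2][0] = min over k of (A[2][0] + B[0][0] = 6 + 5 = 11, A[2][1] + B[1][0] = -3 + 5 = 2, A[2][2] + B[2][0] = 9 + -4 = 5) = 2 (attained at k = 1)
  C[2][1] = min over k of (A[2][0] + B[0][1] = 6 + -2 = 4, A[2][1] + B[1][1] = -3 + -3 = -6, A[2][2] + B[2][1] = 9 + -4 = 5) = -6 (attained at k = 1)
  C[2][2] = min over k of (A[2][0] + B[0][2] = 6 + -3 = 3, A[2][1] + B[1][2] = -3 + -3 = -6, A[2][2] + B[2][2] = 9 + 0 = 9) = -6 (attained at k = 1)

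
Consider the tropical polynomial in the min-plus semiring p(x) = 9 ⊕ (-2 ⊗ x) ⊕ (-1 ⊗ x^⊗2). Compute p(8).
p(8) = 6

A tropical monomial a ⊗ x^⊗i evaluates to a + i · x. Evaluating each term at x = 8:
  Term 0 contributes 9 + 0 · 8 = 9
  Term 1 contributes -2 + 1 · 8 = 6
  Term 2 contributes -1 + 2 · 8 = 15
p(8) = ⊕ of these = min[9, 6, 15] = 6.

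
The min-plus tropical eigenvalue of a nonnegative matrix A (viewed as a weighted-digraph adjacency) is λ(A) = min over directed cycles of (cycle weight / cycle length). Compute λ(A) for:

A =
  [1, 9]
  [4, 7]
λ(A) = 1

Enumerate directed cycles and compute their means (weight / length). Sample:
  cycle 0 → 0: weight = 1, length = 1, mean = 1/1 ≈ 1.000
  cycle 1 → 1: weight = 7, length = 1, mean = 7/1 ≈ 7.000
  cycle 0 → 1 → 0: weight = 13, length = 2, mean = 13/2 ≈ 6.500
  cycle 1 → 0 → 1: weight = 13, length = 2, mean = 13/2 ≈ 6.500
Minimum mean = 1.000, attained e.g. along the cycle 0 → 0 with weight 1 and length 1. So λ(A) = 1/1 = 1.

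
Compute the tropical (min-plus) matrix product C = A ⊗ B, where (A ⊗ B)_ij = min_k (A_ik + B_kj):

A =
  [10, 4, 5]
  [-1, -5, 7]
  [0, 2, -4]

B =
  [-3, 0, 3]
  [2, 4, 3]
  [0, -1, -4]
A ⊗ B =
  [5, 4, 1]
  [-4, -1, -2]
  [-4, -5, -8]

Apply the min-plus product entry-by-entry:
  C[0][0] = min over k of (A[0][0] + B[0][0] = 10 + -3 = 7, A[0][1] + B[1][0] = 4 + 2 = 6, A[0][2] + B[2][0] = 5 + 0 = 5) = 5 (attained at k = 2)
  C[0][1] = min over k of (A[0][0] + B[0][1] = 10 + 0 = 10, A[0][1] + B[1][1] = 4 + 4 = 8, A[0][2] + B[2][1] = 5 + -1 = 4) = 4 (attained at k = 2)
  C[0][2] = min over k of (A[0][0] + B[0][2] = 10 + 3 = 13, A[0][1] + B[1][2] = 4 + 3 = 7, A[0][2] + B[2][2] = 5 + -4 = 1) = 1 (attained at k = 2)
  C[1][0] = min over k of (A[1][0] + B[0][0] = -1 + -3 = -4, A[1][1] + B[1][0] = -5 + 2 = -3, A[1][2] + B[2][0] = 7 + 0 = 7) = -4 (attained at k = 0)
  C[1][1] = min over k of (A[1][0] + B[0][1] = -1 + 0 = -1, A[1][1] + B[1][1] = -5 + 4 = -1, A[1][2] + B[2][1] = 7 + -1 = 6) = -1 (attained at k = 0)
  C[1][2] = min over k of (A[1][0] + B[0][2] = -1 + 3 = 2, A[1][1] + B[1][2] = -5 + 3 = -2, A[1][2] + B[2][2] = 7 + -4 = 3) = -2 (attained at k = 1)
  C[2][0] = min over k of (A[2][0] + B[0][0] = 0 + -3 = -3, A[2][1] + B[1][0] = 2 + 2 = 4, A[2][2] + B[2][0] = -4 + 0 = -4) = -4 (attained at k = 2)
  C[2][1] = min over k of (A[2][0] + B[0][1] = 0 + 0 = 0, A[2][1] + B[1][1] = 2 + 4 = 6, A[2][2] + B[2][1] = -4 + -1 = -5) = -5 (attained at k = 2)
  C[2][2] = min over k of (A[2][0] + B[0][2] = 0 + 3 = 3, A[2][1] + B[1][2] = 2 + 3 = 5, A[2][2] + B[2][2] = -4 + -4 = -8) = -8 (attained at k = 2)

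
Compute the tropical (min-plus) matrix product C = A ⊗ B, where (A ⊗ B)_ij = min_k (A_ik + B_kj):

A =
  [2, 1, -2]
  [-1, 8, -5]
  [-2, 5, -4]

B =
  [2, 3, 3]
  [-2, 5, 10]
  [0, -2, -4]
A ⊗ B =
  [-2, -4, -6]
  [-5, -7, -9]
  [-4, -6, -8]

Apply the min-plus product entry-by-entry:
  C[0][0] = min over k of (A[0][0] + B[0][0] = 2 + 2 = 4, A[0][1] + B[1][0] = 1 + -2 = -1, A[0][2] + B[2][0] = -2 + 0 = -2) = -2 (attained at k = 2)
  C[0][1] = min over k of (A[0][0] + B[0][1] = 2 + 3 = 5, A[0][1] + B[1][1] = 1 + 5 = 6, A[0][2] + B[2][1] = -2 + -2 = -4) = -4 (attained at k = 2)
  C[0][2] = min over k of (A[0][0] + B[0][2] = 2 + 3 = 5, A[0][1] + B[1][2] = 1 + 10 = 11, A[0][2] + B[2][2] = -2 + -4 = -6) = -6 (attained at k = 2)
  C[1][0] = min over k of (A[1][0] + B[0][0] = -1 + 2 = 1, A[1][1] + B[1][0] = 8 + -2 = 6, A[1][2] + B[2][0] = -5 + 0 = -5) = -5 (attained at k = 2)
  C[1][1] = min over k of (A[1][0] + B[0][1] = -1 + 3 = 2, A[1][1] + B[1][1] = 8 + 5 = 13, A[1][2] + B[2][1] = -5 + -2 = -7) = -7 (attained at k = 2)
  C[1][2] = min over k of (A[1][0] + B[0][2] = -1 + 3 = 2, A[1][1] + B[1][2] = 8 + 10 = 18, A[1][2] + B[2][2] = -5 + -4 = -9) = -9 (attained at k = 2)
  C[2][0] = min over k of (A[2][0] + B[0][0] = -2 + 2 = 0, A[2][1] + B[1][0] = 5 + -2 = 3, A[2][2] + B[2][0] = -4 + 0 = -4) = -4 (attained at k = 2)
  C[2][1] = min over k of (A[2][0] + B[0][1] = -2 + 3 = 1, A[2][1] + B[1][1] = 5 + 5 = 10, A[2][2] + B[2][1] = -4 + -2 = -6) = -6 (attained at k = 2)
  C[2][2] = min over k of (A[2][0] + B[0][2] = -2 + 3 = 1, A[2][1] + B[1][2] = 5 + 10 = 15, A[2][2] + B[2][2] = -4 + -4 = -8) = -8 (attained at k = 2)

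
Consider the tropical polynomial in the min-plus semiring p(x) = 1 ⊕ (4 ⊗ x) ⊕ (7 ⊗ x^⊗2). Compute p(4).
p(4) = 1

A tropical monomial a ⊗ x^⊗i evaluates to a + i · x. Evaluating each term at x = 4:
  Term 0 contributes 1 + 0 · 4 = 1
  Term 1 contributes 4 + 1 · 4 = 8
  Term 2 contributes 7 + 2 · 4 = 15
p(4) = ⊕ of these = min[1, 8, 15] = 1.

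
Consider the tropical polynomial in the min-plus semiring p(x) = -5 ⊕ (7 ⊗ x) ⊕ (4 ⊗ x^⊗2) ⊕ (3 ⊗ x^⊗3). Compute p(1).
p(1) = -5

A tropical monomial a ⊗ x^⊗i evaluates to a + i · x. Evaluating each term at x = 1:
  Term 0 contributes -5 + 0 · 1 = -5
  Term 1 contributes 7 + 1 · 1 = 8
  Term 2 contributes 4 + 2 · 1 = 6
  Term 3 contributes 3 + 3 · 1 = 6
p(1) = ⊕ of these = min[-5, 8, 6, 6] = -5.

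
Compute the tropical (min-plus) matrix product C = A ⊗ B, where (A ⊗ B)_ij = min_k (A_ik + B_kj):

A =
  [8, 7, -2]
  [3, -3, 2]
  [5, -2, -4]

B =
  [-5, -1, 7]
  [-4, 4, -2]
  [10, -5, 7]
A ⊗ B =
  [3, -7, 5]
  [-7, -3, -5]
  [-6, -9, -4]

Apply the min-plus product entry-by-entry:
  C[0][0] = min over k of (A[0][0] + B[0][0] = 8 + -5 = 3, A[0][1] + B[1][0] = 7 + -4 = 3, A[0][2] + B[2][0] = -2 + 10 = 8) = 3 (attained at k = 0)
  C[0][1] = min over k of (A[0][0] + B[0][1] = 8 + -1 = 7, A[0][1] + B[1][1] = 7 + 4 = 11, A[0][2] + B[2][1] = -2 + -5 = -7) = -7 (attained at k = 2)
  C[0][2] = min over k of (A[0][0] + B[0][2] = 8 + 7 = 15, A[0][1] + B[1][2] = 7 + -2 = 5, A[0][2] + B[2][2] = -2 + 7 = 5) = 5 (attained at k = 1)
  C[1][0] = min over k of (A[1][0] + B[0][0] = 3 + -5 = -2, A[1][1] + B[1][0] = -3 + -4 = -7, A[1][2] + B[2][0] = 2 + 10 = 12) = -7 (attained at k = 1)
  C[1][1] = min over k of (A[1][0] + B[0][1] = 3 + -1 = 2, A[1][1] + B[1][1] = -3 + 4 = 1, A[1][2] + B[2][1] = 2 + -5 = -3) = -3 (attained at k = 2)
  C[1][2] = min over k of (A[1][0] + B[0][2] = 3 + 7 = 10, A[1][1] + B[1][2] = -3 + -2 = -5, A[1][2] + B[2][2] = 2 + 7 = 9) = -5 (attained at k = 1)
  C[2][0] = min over k of (A[2][0] + B[0][0] = 5 + -5 = 0, A[2][1] + B[1][0] = -2 + -4 = -6, A[2][2] + B[2][0] = -4 + 10 = 6) = -6 (attained at k = 1)
  C[2][1] = min over k of (A[2][0] + B[0][1] = 5 + -1 = 4, A[2][1] + B[1][1] = -2 + 4 = 2, A[2][2] + B[2][1] = -4 + -5 = -9) = -9 (attained at k = 2)
  C[2][2] = min over k of (A[2][0] + B[0][2] = 5 + 7 = 12, A[2][1] + B[1][2] = -2 + -2 = -4, A[2][2] + B[2][2] = -4 + 7 = 3) = -4 (attained at k = 1)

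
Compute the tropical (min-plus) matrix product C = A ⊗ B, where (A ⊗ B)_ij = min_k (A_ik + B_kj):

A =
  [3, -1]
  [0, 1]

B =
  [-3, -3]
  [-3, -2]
A ⊗ B =
  [-4, -3]
  [-3, -3]

Apply the min-plus product entry-by-entry:
  C[0][0] = min over k of (A[0][0] + B[0][0] = 3 + -3 = 0, A[0][1] + B[1][0] = -1 + -3 = -4) = -4 (attained at k = 1)
  C[0][1] = min over k of (A[0][0] + B[0][1] = 3 + -3 = 0, A[0][1] + B[1][1] = -1 + -2 = -3) = -3 (attained at k = 1)
  C[1][0] = min over k of (A[1][0] + B[0][0] = 0 + -3 = -3, A[1][1] + B[1][0] = 1 + -3 = -2) = -3 (attained at k = 0)
  C[1][1] = min over k of (A[1][0] + B[0][1] = 0 + -3 = -3, A[1][1] + B[1][1] = 1 + -2 = -1) = -3 (attained at k = 0)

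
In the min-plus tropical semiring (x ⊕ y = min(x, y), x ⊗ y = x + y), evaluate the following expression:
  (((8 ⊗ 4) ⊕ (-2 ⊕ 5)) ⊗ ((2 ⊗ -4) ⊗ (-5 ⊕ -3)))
(((8 ⊗ 4) ⊕ (-2 ⊕ 5)) ⊗ ((2 ⊗ -4) ⊗ (-5 ⊕ -3))) = -9

Expand innermost to outermost. Recall ⊕ takes the minimum of its arguments and ⊗ takes their sum. Working out the expression (((8 ⊗ 4) ⊕ (-2 ⊕ 5)) ⊗ ((2 ⊗ -4) ⊗ (-5 ⊕ -3))) gives -9.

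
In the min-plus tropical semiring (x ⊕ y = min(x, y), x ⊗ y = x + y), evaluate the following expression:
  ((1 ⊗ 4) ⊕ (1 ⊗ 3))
((1 ⊗ 4) ⊕ (1 ⊗ 3)) = 4

Expand innermost to outermost. Recall ⊕ takes the minimum of its arguments and ⊗ takes their sum. Working out the expression ((1 ⊗ 4) ⊕ (1 ⊗ 3)) gives 4.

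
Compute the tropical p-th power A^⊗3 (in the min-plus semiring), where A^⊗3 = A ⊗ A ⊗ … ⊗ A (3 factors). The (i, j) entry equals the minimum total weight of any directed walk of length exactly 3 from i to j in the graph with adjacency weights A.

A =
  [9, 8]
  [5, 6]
A^⊗3 =
  [19, 20]
  [17, 18]

Each entry (A^⊗3)_ij equals the minimum over all length-3 walks i = v_0 → v_1 → … → v_3 = j of Σ_t A[v_t][v_{t+1}]. For example, for (i, j) = (0, 1) we minimise over 4 possible intermediate vertex sequences; the minimum is 20, attained along the walk 0 → 1 → 1 → 1.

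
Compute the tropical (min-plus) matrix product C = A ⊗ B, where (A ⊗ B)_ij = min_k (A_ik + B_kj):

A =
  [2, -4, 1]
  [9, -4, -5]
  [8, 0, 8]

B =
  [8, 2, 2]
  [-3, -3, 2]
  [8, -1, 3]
A ⊗ B =
  [-7, -7, -2]
  [-7, -7, -2]
  [-3, -3, 2]

Apply the min-plus product entry-by-entry:
  C[0][0] = min over k of (A[0][0] + B[0][0] = 2 + 8 = 10, A[0][1] + B[1][0] = -4 + -3 = -7, A[0][2] + B[2][0] = 1 + 8 = 9) = -7 (attained at k = 1)
  C[0][1] = min over k of (A[0][0] + B[0][1] = 2 + 2 = 4, A[0][1] + B[1][1] = -4 + -3 = -7, A[0][2] + B[2][1] = 1 + -1 = 0) = -7 (attained at k = 1)
  C[0][2] = min over k of (A[0][0] + B[0][2] = 2 + 2 = 4, A[0][1] + B[1][2] = -4 + 2 = -2, A[0][2] + B[2][2] = 1 + 3 = 4) = -2 (attained at k = 1)
  C[1][0] = min over k of (A[1][0] + B[0][0] = 9 + 8 = 17, A[1][1] + B[1][0] = -4 + -3 = -7, A[1][2] + B[2][0] = -5 + 8 = 3) = -7 (attained at k = 1)
  C[1][1] = min over k of (A[1][0] + B[0][1] = 9 + 2 = 11, A[1][1] + B[1][1] = -4 + -3 = -7, A[1][2] + B[2][1] = -5 + -1 = -6) = -7 (attained at k = 1)
  C[1][2] = min over k of (A[1][0] + B[0][2] = 9 + 2 = 11, A[1][1] + B[1][2] = -4 + 2 = -2, A[1][2] + B[2][2] = -5 + 3 = -2) = -2 (attained at k = 1)
  C[2][0] = min over k of (A[2][0] + B[0][0] = 8 + 8 = 16, A[2][1] + B[1][0] = 0 + -3 = -3, A[2][2] + B[2][0] = 8 + 8 = 16) = -3 (attained at k = 1)
  C[2][1] = min over k of (A[2][0] + B[0][1] = 8 + 2 = 10, A[2][1] + B[1][1] = 0 + -3 = -3, A[2][2] + B[2][1] = 8 + -1 = 7) = -3 (attained at k = 1)
  C[2][2] = min over k of (A[2][0] + B[0][2] = 8 + 2 = 10, A[2][1] + B[1][2] = 0 + 2 = 2, A[2][2] + B[2][2] = 8 + 3 = 11) = 2 (attained at k = 1)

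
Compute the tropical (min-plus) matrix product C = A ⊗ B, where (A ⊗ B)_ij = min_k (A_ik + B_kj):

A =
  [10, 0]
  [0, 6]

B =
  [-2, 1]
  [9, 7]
A ⊗ B =
  [8, 7]
  [-2, 1]

Apply the min-plus product entry-by-entry:
  C[0][0] = min over k of (A[0][0] + B[0][0] = 10 + -2 = 8, A[0][1] + B[1][0] = 0 + 9 = 9) = 8 (attained at k = 0)
  C[0][1] = min over k of (A[0][0] + B[0][1] = 10 + 1 = 11, A[0][1] + B[1][1] = 0 + 7 = 7) = 7 (attained at k = 1)
  C[1][0] = min over k of (A[1][0] + B[0][0] = 0 + -2 = -2, A[1][1] + B[1][0] = 6 + 9 = 15) = -2 (attained at k = 0)
  C[1][1] = min over k of (A[1][0] + B[0][1] = 0 + 1 = 1, A[1][1] + B[1][1] = 6 + 7 = 13) = 1 (attained at k = 0)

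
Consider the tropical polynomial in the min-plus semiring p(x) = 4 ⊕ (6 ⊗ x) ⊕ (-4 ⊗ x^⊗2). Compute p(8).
p(8) = 4

A tropical monomial a ⊗ x^⊗i evaluates to a + i · x. Evaluating each term at x = 8:
  Term 0 contributes 4 + 0 · 8 = 4
  Term 1 contributes 6 + 1 · 8 = 14
  Term 2 contributes -4 + 2 · 8 = 12
p(8) = ⊕ of these = min[4, 14, 12] = 4.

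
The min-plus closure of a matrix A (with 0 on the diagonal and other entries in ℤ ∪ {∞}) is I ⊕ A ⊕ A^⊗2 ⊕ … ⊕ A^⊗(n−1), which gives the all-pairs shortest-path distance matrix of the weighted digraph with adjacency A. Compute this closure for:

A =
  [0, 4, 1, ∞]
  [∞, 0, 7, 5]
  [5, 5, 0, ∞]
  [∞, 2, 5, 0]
Closure =
  [0, 4, 1, 9]
  [12, 0, 7, 5]
  [5, 5, 0, 10]
  [10, 2, 5, 0]

This is the Floyd-Warshall all-pairs shortest-path computation. For each intermediate vertex k = 0, 1, …, 3, update dist[i][j] ← min(dist[i][j], dist[i][k] + dist[k][j]). The final matrix gives, for each (i, j), the minimum total weight of any directed path from i to j (possibly empty when i = j).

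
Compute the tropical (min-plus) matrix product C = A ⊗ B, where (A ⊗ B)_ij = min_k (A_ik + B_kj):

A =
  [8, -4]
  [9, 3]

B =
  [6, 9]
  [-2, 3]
A ⊗ B =
  [-6, -1]
  [1, 6]

Apply the min-plus product entry-by-entry:
  C[0][0] = min over k of (A[0][0] + B[0][0] = 8 + 6 = 14, A[0][1] + B[1][0] = -4 + -2 = -6) = -6 (attained at k = 1)
  C[0][1] = min over k of (A[0][0] + B[0][1] = 8 + 9 = 17, A[0][1] + B[1][1] = -4 + 3 = -1) = -1 (attained at k = 1)
  C[1][0] = min over k of (A[1][0] + B[0][0] = 9 + 6 = 15, A[1][1] + B[1][0] = 3 + -2 = 1) = 1 (attained at k = 1)
  C[1][1] = min over k of (A[1][0] + B[0][1] = 9 + 9 = 18, A[1][1] + B[1][1] = 3 + 3 = 6) = 6 (attained at k = 1)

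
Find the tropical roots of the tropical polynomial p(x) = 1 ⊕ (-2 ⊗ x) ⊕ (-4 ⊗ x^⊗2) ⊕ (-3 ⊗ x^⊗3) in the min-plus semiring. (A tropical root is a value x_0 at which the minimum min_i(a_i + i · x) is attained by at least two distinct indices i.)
Roots: {-1, 2, 3}

Each tropical root is a break point of the lower envelope of the lines y = a_i + i · x (there are 4 lines, with slopes 0, 1, ..., 3). Only the lines that attain the minimum somewhere contribute to roots; other lines are dominated. Here the surviving (envelope) indices are i = 3, i = 2, i = 1, i = 0.
Intersections between consecutive envelope lines give the roots: for adjacent envelope indices i < j the intersection is x = (a_i − a_j) / (j − i). Reading off the sorted break points: {-1, 2, 3}.
Verification: at each break x_0, at least two indices attain the minimum of min_i(a_i + i · x_0).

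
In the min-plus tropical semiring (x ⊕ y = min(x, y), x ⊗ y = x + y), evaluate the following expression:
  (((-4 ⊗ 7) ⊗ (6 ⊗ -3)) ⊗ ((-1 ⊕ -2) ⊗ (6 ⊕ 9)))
(((-4 ⊗ 7) ⊗ (6 ⊗ -3)) ⊗ ((-1 ⊕ -2) ⊗ (6 ⊕ 9))) = 10

Expand innermost to outermost. Recall ⊕ takes the minimum of its arguments and ⊗ takes their sum. Working out the expression (((-4 ⊗ 7) ⊗ (6 ⊗ -3)) ⊗ ((-1 ⊕ -2) ⊗ (6 ⊕ 9))) gives 10.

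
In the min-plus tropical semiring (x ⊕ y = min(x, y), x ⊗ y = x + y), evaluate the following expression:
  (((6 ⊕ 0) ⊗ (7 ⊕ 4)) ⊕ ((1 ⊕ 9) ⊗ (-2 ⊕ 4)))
(((6 ⊕ 0) ⊗ (7 ⊕ 4)) ⊕ ((1 ⊕ 9) ⊗ (-2 ⊕ 4))) = -1

Expand innermost to outermost. Recall ⊕ takes the minimum of its arguments and ⊗ takes their sum. Working out the expression (((6 ⊕ 0) ⊗ (7 ⊕ 4)) ⊕ ((1 ⊕ 9) ⊗ (-2 ⊕ 4))) gives -1.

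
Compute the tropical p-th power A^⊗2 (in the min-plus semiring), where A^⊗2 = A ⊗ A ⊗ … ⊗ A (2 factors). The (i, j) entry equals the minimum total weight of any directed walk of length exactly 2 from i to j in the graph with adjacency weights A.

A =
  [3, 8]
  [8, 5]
A^⊗2 =
  [6, 11]
  [11, 10]

Each entry (A^⊗2)_ij equals the minimum over all length-2 walks i = v_0 → v_1 → … → v_2 = j of Σ_t A[v_t][v_{t+1}]. For example, for (i, j) = (0, 1) we minimise over 2 possible intermediate vertex sequences; the minimum is 11, attained along the walk 0 → 0 → 1.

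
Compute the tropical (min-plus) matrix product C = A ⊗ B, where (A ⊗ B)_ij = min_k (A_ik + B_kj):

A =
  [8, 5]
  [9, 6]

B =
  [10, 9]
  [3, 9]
A ⊗ B =
  [8, 14]
  [9, 15]

Apply the min-plus product entry-by-entry:
  C[0][0] = min over k of (A[0][0] + B[0][0] = 8 + 10 = 18, A[0][1] + B[1][0] = 5 + 3 = 8) = 8 (attained at k = 1)
  C[0][1] = min over k of (A[0][0] + B[0][1] = 8 + 9 = 17, A[0][1] + B[1][1] = 5 + 9 = 14) = 14 (attained at k = 1)
  C[1][0] = min over k of (A[1][0] + B[0][0] = 9 + 10 = 19, A[1][1] + B[1][0] = 6 + 3 = 9) = 9 (attained at k = 1)
  C[1][1] = min over k of (A[1][0] + B[0][1] = 9 + 9 = 18, A[1][1] + B[1][1] = 6 + 9 = 15) = 15 (attained at k = 1)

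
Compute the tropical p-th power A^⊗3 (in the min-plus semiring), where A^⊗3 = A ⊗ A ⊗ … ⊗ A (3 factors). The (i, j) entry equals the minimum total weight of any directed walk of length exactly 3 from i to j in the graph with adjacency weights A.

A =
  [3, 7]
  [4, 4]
A^⊗3 =
  [9, 13]
  [10, 12]

Each entry (A^⊗3)_ij equals the minimum over all length-3 walks i = v_0 → v_1 → … → v_3 = j of Σ_t A[v_t][v_{t+1}]. For example, for (i, j) = (0, 1) we minimise over 4 possible intermediate vertex sequences; the minimum is 13, attained along the walk 0 → 0 → 0 → 1.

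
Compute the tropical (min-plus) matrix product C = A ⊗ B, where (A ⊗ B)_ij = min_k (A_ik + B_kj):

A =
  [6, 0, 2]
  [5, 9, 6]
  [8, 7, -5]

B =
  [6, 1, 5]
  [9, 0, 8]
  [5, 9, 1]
A ⊗ B =
  [7, 0, 3]
  [11, 6, 7]
  [0, 4, -4]

Apply the min-plus product entry-by-entry:
  C[0][0] = min over k of (A[0][0] + B[0][0] = 6 + 6 = 12, A[0][1] + B[1][0] = 0 + 9 = 9, A[0][2] + B[2][0] = 2 + 5 = 7) = 7 (attained at k = 2)
  C[0][1] = min over k of (A[0][0] + B[0][1] = 6 + 1 = 7, A[0][1] + B[1][1] = 0 + 0 = 0, A[0][2] + B[2][1] = 2 + 9 = 11) = 0 (attained at k = 1)
  C[0][2] = min over k of (A[0][0] + B[0][2] = 6 + 5 = 11, A[0][1] + B[1][2] = 0 + 8 = 8, A[0][2] + B[2][2] = 2 + 1 = 3) = 3 (attained at k = 2)
  C[1][0] = min over k of (A[1][0] + B[0][0] = 5 + 6 = 11, A[1][1] + B[1][0] = 9 + 9 = 18, A[1][2] + B[2][0] = 6 + 5 = 11) = 11 (attained at k = 0)
  C[1][1] = min over k of (A[1][0] + B[0][1] = 5 + 1 = 6, A[1][1] + B[1][1] = 9 + 0 = 9, A[1][2] + B[2][1] = 6 + 9 = 15) = 6 (attained at k = 0)
  C[1][2] = min over k of (A[1][0] + B[0][2] = 5 + 5 = 10, A[1][1] + B[1][2] = 9 + 8 = 17, A[1][2] + B[2][2] = 6 + 1 = 7) = 7 (attained at k = 2)
  C[2][0] = min over k of (A[2][0] + B[0][0] = 8 + 6 = 14, A[2][1] + B[1][0] = 7 + 9 = 16, A[2][2] + B[2][0] = -5 + 5 = 0) = 0 (attained at k = 2)
  C[2][1] = min over k of (A[2][0] + B[0][1] = 8 + 1 = 9, A[2][1] + B[1][1] = 7 + 0 = 7, A[2][2] + B[2][1] = -5 + 9 = 4) = 4 (attained at k = 2)
  C[2][2] = min over k of (A[2][0] + B[0][2] = 8 + 5 = 13, A[2][1] + B[1][2] = 7 + 8 = 15, A[2][2] + B[2][2] = -5 + 1 = -4) = -4 (attained at k = 2)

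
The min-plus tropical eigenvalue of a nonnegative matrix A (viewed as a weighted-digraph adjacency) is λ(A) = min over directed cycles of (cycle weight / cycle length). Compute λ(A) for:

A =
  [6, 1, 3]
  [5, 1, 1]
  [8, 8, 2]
λ(A) = 1

Enumerate directed cycles and compute their means (weight / length). Sample:
  cycle 0 → 0: weight = 6, length = 1, mean = 6/1 ≈ 6.000
  cycle 1 → 1: weight = 1, length = 1, mean = 1/1 ≈ 1.000
  cycle 2 → 2: weight = 2, length = 1, mean = 2/1 ≈ 2.000
  cycle 0 → 1 → 0: weight = 6, length = 2, mean = 6/2 ≈ 3.000
  cycle 0 → 2 → 0: weight = 11, length = 2, mean = 11/2 ≈ 5.500
  cycle 1 → 0 → 1: weight = 6, length = 2, mean = 6/2 ≈ 3.000
Minimum mean = 1.000, attained e.g. along the cycle 1 → 1 with weight 1 and length 1. So λ(A) = 1/1 = 1.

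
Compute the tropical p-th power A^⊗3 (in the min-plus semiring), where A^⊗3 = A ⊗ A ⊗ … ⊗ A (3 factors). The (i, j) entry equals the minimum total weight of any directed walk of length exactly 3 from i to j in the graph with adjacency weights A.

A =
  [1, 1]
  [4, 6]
A^⊗3 =
  [3, 3]
  [6, 6]

Each entry (A^⊗3)_ij equals the minimum over all length-3 walks i = v_0 → v_1 → … → v_3 = j of Σ_t A[v_t][v_{t+1}]. For example, for (i, j) = (0, 1) we minimise over 4 possible intermediate vertex sequences; the minimum is 3, attained along the walk 0 → 0 → 0 → 1.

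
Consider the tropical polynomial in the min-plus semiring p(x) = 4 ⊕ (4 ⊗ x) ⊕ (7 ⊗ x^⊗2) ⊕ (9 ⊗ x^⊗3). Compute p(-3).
p(-3) = 0

A tropical monomial a ⊗ x^⊗i evaluates to a + i · x. Evaluating each term at x = -3:
  Term 0 contributes 4 + 0 · -3 = 4
  Term 1 contributes 4 + 1 · -3 = 1
  Term 2 contributes 7 + 2 · -3 = 1
  Term 3 contributes 9 + 3 · -3 = 0
p(-3) = ⊕ of these = min[4, 1, 1, 0] = 0.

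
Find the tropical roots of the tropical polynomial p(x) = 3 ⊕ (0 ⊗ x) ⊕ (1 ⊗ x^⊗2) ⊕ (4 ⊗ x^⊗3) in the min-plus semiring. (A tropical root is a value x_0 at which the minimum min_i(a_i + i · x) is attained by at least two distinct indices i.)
Roots: {-3, -1, 3}

Each tropical root is a break point of the lower envelope of the lines y = a_i + i · x (there are 4 lines, with slopes 0, 1, ..., 3). Only the lines that attain the minimum somewhere contribute to roots; other lines are dominated. Here the surviving (envelope) indices are i = 3, i = 2, i = 1, i = 0.
Intersections between consecutive envelope lines give the roots: for adjacent envelope indices i < j the intersection is x = (a_i − a_j) / (j − i). Reading off the sorted break points: {-3, -1, 3}.
Verification: at each break x_0, at least two indices attain the minimum of min_i(a_i + i · x_0).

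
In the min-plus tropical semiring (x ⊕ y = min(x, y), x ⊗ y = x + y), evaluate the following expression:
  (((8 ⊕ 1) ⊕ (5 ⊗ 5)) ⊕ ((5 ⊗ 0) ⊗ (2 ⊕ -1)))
(((8 ⊕ 1) ⊕ (5 ⊗ 5)) ⊕ ((5 ⊗ 0) ⊗ (2 ⊕ -1))) = 1

Expand innermost to outermost. Recall ⊕ takes the minimum of its arguments and ⊗ takes their sum. Working out the expression (((8 ⊕ 1) ⊕ (5 ⊗ 5)) ⊕ ((5 ⊗ 0) ⊗ (2 ⊕ -1))) gives 1.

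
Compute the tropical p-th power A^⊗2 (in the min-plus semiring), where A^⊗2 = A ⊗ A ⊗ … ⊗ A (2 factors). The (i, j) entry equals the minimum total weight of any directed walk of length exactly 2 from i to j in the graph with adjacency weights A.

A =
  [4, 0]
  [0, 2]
A^⊗2 =
  [0, 2]
  [2, 0]

Each entry (A^⊗2)_ij equals the minimum over all length-2 walks i = v_0 → v_1 → … → v_2 = j of Σ_t A[v_t][v_{t+1}]. For example, for (i, j) = (0, 1) we minimise over 2 possible intermediate vertex sequences; the minimum is 2, attained along the walk 0 → 1 → 1.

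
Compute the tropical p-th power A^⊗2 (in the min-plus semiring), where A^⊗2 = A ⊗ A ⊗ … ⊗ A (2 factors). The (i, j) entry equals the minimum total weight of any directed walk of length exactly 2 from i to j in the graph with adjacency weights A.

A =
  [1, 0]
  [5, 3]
A^⊗2 =
  [2, 1]
  [6, 5]

Each entry (A^⊗2)_ij equals the minimum over all length-2 walks i = v_0 → v_1 → … → v_2 = j of Σ_t A[v_t][v_{t+1}]. For example, for (i, j) = (0, 1) we minimise over 2 possible intermediate vertex sequences; the minimum is 1, attained along the walk 0 → 0 → 1.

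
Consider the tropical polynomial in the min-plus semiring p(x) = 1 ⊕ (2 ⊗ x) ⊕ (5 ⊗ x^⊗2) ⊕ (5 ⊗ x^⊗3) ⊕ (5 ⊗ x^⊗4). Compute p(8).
p(8) = 1

A tropical monomial a ⊗ x^⊗i evaluates to a + i · x. Evaluating each term at x = 8:
  Term 0 contributes 1 + 0 · 8 = 1
  Term 1 contributes 2 + 1 · 8 = 10
  Term 2 contributes 5 + 2 · 8 = 21
  Term 3 contributes 5 + 3 · 8 = 29
  Term 4 contributes 5 + 4 · 8 = 37
p(8) = ⊕ of these = min[1, 10, 21, 29, 37] = 1.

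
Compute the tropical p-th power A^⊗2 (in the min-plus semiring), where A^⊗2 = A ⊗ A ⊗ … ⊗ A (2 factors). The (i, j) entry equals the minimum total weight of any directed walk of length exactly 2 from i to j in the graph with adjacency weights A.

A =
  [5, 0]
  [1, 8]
A^⊗2 =
  [1, 5]
  [6, 1]

Each entry (A^⊗2)_ij equals the minimum over all length-2 walks i = v_0 → v_1 → … → v_2 = j of Σ_t A[v_t][v_{t+1}]. For example, for (i, j) = (0, 1) we minimise over 2 possible intermediate vertex sequences; the minimum is 5, attained along the walk 0 → 0 → 1.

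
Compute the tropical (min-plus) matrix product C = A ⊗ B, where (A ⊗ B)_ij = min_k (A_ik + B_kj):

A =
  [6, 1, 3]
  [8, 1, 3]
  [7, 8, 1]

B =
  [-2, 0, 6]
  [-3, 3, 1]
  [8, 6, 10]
A ⊗ B =
  [-2, 4, 2]
  [-2, 4, 2]
  [5, 7, 9]

Apply the min-plus product entry-by-entry:
  C[0][0] = min over k of (A[0][0] + B[0][0] = 6 + -2 = 4, A[0][1] + B[1][0] = 1 + -3 = -2, A[0][2] + B[2][0] = 3 + 8 = 11) = -2 (attained at k = 1)
  C[0][1] = min over k of (A[0][0] + B[0][1] = 6 + 0 = 6, A[0][1] + B[1][1] = 1 + 3 = 4, A[0][2] + B[2][1] = 3 + 6 = 9) = 4 (attained at k = 1)
  C[0][2] = min over k of (A[0][0] + B[0][2] = 6 + 6 = 12, A[0][1] + B[1][2] = 1 + 1 = 2, A[0][2] + B[2][2] = 3 + 10 = 13) = 2 (attained at k = 1)
  C[1][0] = min over k of (A[1][0] + B[0][0] = 8 + -2 = 6, A[1][1] + B[1][0] = 1 + -3 = -2, A[1][2] + B[2][0] = 3 + 8 = 11) = -2 (attained at k = 1)
  C[1][1] = min over k of (A[1][0] + B[0][1] = 8 + 0 = 8, A[1][1] + B[1][1] = 1 + 3 = 4, A[1][2] + B[2][1] = 3 + 6 = 9) = 4 (attained at k = 1)
  C[1][2] = min over k of (A[1][0] + B[0][2] = 8 + 6 = 14, A[1][1] + B[1][2] = 1 + 1 = 2, A[1][2] + B[2][2] = 3 + 10 = 13) = 2 (attained at k = 1)
  C[2][0] = min over k of (A[2][0] + B[0][0] = 7 + -2 = 5, A[2][1] + B[1][0] = 8 + -3 = 5, A[2][2] + B[2][0] = 1 + 8 = 9) = 5 (attained at k = 0)
  C[2][1] = min over k of (A[2][0] + B[0][1] = 7 + 0 = 7, A[2][1] + B[1][1] = 8 + 3 = 11, A[2][2] + B[2][1] = 1 + 6 = 7) = 7 (attained at k = 0)
  C[2][2] = min over k of (A[2][0] + B[0][2] = 7 + 6 = 13, A[2][1] + B[1][2] = 8 + 1 = 9, A[2][2] + B[2][2] = 1 + 10 = 11) = 9 (attained at k = 1)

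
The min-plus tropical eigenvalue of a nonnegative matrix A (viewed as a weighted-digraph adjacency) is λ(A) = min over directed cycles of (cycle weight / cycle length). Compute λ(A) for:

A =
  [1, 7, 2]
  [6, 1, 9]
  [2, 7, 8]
λ(A) = 1

Enumerate directed cycles and compute their means (weight / length). Sample:
  cycle 0 → 0: weight = 1, length = 1, mean = 1/1 ≈ 1.000
  cycle 1 → 1: weight = 1, length = 1, mean = 1/1 ≈ 1.000
  cycle 2 → 2: weight = 8, length = 1, mean = 8/1 ≈ 8.000
  cycle 0 → 1 → 0: weight = 13, length = 2, mean = 13/2 ≈ 6.500
  cycle 0 → 2 → 0: weight = 4, length = 2, mean = 4/2 ≈ 2.000
  cycle 1 → 0 → 1: weight = 13, length = 2, mean = 13/2 ≈ 6.500
Minimum mean = 1.000, attained e.g. along the cycle 0 → 0 with weight 1 and length 1. So λ(A) = 1/1 = 1.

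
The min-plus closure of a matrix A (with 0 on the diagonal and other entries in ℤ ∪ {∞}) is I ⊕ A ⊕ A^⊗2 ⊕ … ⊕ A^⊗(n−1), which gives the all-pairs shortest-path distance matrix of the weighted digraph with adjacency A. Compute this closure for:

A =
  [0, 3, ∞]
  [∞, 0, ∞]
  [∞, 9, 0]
Closure =
  [0, 3, ∞]
  [∞, 0, ∞]
  [∞, 9, 0]

This is the Floyd-Warshall all-pairs shortest-path computation. For each intermediate vertex k = 0, 1, …, 2, update dist[i][j] ← min(dist[i][j], dist[i][k] + dist[k][j]). The final matrix gives, for each (i, j), the minimum total weight of any directed path from i to j (possibly empty when i = j).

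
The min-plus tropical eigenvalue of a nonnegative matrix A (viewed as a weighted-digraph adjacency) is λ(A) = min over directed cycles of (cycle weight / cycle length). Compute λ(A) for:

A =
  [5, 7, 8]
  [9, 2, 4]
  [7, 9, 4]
λ(A) = 2

Enumerate directed cycles and compute their means (weight / length). Sample:
  cycle 0 → 0: weight = 5, length = 1, mean = 5/1 ≈ 5.000
  cycle 1 → 1: weight = 2, length = 1, mean = 2/1 ≈ 2.000
  cycle 2 → 2: weight = 4, length = 1, mean = 4/1 ≈ 4.000
  cycle 0 → 1 → 0: weight = 16, length = 2, mean = 16/2 ≈ 8.000
  cycle 0 → 2 → 0: weight = 15, length = 2, mean = 15/2 ≈ 7.500
  cycle 1 → 0 → 1: weight = 16, length = 2, mean = 16/2 ≈ 8.000
Minimum mean = 2.000, attained e.g. along the cycle 1 → 1 with weight 2 and length 1. So λ(A) = 2/1 = 2.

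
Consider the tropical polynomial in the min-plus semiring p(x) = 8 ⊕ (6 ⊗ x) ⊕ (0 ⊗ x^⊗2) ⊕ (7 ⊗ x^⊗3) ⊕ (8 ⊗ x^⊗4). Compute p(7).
p(7) = 8

A tropical monomial a ⊗ x^⊗i evaluates to a + i · x. Evaluating each term at x = 7:
  Term 0 contributes 8 + 0 · 7 = 8
  Term 1 contributes 6 + 1 · 7 = 13
  Term 2 contributes 0 + 2 · 7 = 14
  Term 3 contributes 7 + 3 · 7 = 28
  Term 4 contributes 8 + 4 · 7 = 36
p(7) = ⊕ of these = min[8, 13, 14, 28, 36] = 8.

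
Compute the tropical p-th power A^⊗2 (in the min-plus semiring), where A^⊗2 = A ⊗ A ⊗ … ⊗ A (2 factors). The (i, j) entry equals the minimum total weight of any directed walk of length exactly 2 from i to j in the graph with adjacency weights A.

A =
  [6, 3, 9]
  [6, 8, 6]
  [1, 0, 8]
A^⊗2 =
  [9, 9, 9]
  [7, 6, 14]
  [6, 4, 6]

Each entry (A^⊗2)_ij equals the minimum over all length-2 walks i = v_0 → v_1 → … → v_2 = j of Σ_t A[v_t][v_{t+1}]. For example, for (i, j) = (0, 2) we minimise over 3 possible intermediate vertex sequences; the minimum is 9, attained along the walk 0 → 1 → 2.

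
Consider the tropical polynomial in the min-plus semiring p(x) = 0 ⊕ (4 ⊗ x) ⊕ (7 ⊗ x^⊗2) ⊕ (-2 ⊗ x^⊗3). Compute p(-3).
p(-3) = -11

A tropical monomial a ⊗ x^⊗i evaluates to a + i · x. Evaluating each term at x = -3:
  Term 0 contributes 0 + 0 · -3 = 0
  Term 1 contributes 4 + 1 · -3 = 1
  Term 2 contributes 7 + 2 · -3 = 1
  Term 3 contributes -2 + 3 · -3 = -11
p(-3) = ⊕ of these = min[0, 1, 1, -11] = -11.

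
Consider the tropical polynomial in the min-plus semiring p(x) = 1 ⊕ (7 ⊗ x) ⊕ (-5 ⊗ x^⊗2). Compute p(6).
p(6) = 1

A tropical monomial a ⊗ x^⊗i evaluates to a + i · x. Evaluating each term at x = 6:
  Term 0 contributes 1 + 0 · 6 = 1
  Term 1 contributes 7 + 1 · 6 = 13
  Term 2 contributes -5 + 2 · 6 = 7
p(6) = ⊕ of these = min[1, 13, 7] = 1.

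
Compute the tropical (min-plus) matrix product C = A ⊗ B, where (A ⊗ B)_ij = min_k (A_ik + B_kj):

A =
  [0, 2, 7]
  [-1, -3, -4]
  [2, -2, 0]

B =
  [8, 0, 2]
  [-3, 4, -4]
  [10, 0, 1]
A ⊗ B =
  [-1, 0, -2]
  [-6, -4, -7]
  [-5, 0, -6]

Apply the min-plus product entry-by-entry:
  C[0][0] = min over k of (A[0][0] + B[0][0] = 0 + 8 = 8, A[0][1] + B[1][0] = 2 + -3 = -1, A[0][2] + B[2][0] = 7 + 10 = 17) = -1 (attained at k = 1)
  C[0][1] = min over k of (A[0][0] + B[0][1] = 0 + 0 = 0, A[0][1] + B[1][1] = 2 + 4 = 6, A[0][2] + B[2][1] = 7 + 0 = 7) = 0 (attained at k = 0)
  C[0][2] = min over k of (A[0][0] + B[0][2] = 0 + 2 = 2, A[0][1] + B[1][2] = 2 + -4 = -2, A[0][2] + B[2][2] = 7 + 1 = 8) = -2 (attained at k = 1)
  C[1][0] = min over k of (A[1][0] + B[0][0] = -1 + 8 = 7, A[1][1] + B[1][0] = -3 + -3 = -6, A[1][2] + B[2][0] = -4 + 10 = 6) = -6 (attained at k = 1)
  C[1][1] = min over k of (A[1][0] + B[0][1] = -1 + 0 = -1, A[1][1] + B[1][1] = -3 + 4 = 1, A[1][2] + B[2][1] = -4 + 0 = -4) = -4 (attained at k = 2)
  C[1][2] = min over k of (A[1][0] + B[0][2] = -1 + 2 = 1, A[1][1] + B[1][2] = -3 + -4 = -7, A[1][2] + B[2][2] = -4 + 1 = -3) = -7 (attained at k = 1)
  C[2][0] = min over k of (A[2][0] + B[0][0] = 2 + 8 = 10, A[2][1] + B[1][0] = -2 + -3 = -5, A[2][2] + B[2][0] = 0 + 10 = 10) = -5 (attained at k = 1)
  C[2][1] = min over k of (A[2][0] + B[0][1] = 2 + 0 = 2, A[2][1] + B[1][1] = -2 + 4 = 2, A[2][2] + B[2][1] = 0 + 0 = 0) = 0 (attained at k = 2)
  C[2][2] = min over k of (A[2][0] + B[0][2] = 2 + 2 = 4, A[2][1] + B[1][2] = -2 + -4 = -6, A[2][2] + B[2][2] = 0 + 1 = 1) = -6 (attained at k = 1)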